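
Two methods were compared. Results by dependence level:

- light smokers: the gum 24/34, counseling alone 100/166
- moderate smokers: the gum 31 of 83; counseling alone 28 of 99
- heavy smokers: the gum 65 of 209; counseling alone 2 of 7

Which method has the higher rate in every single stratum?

the gum

Light smokers: the gum 24/34 = 70.6%, counseling alone 100/166 = 60.2% → the gum
Moderate smokers: the gum 31/83 = 37.3%, counseling alone 28/99 = 28.3% → the gum
Heavy smokers: the gum 65/209 = 31.1%, counseling alone 2/7 = 28.6% → the gum
The gum has the higher rate in all 3 groups.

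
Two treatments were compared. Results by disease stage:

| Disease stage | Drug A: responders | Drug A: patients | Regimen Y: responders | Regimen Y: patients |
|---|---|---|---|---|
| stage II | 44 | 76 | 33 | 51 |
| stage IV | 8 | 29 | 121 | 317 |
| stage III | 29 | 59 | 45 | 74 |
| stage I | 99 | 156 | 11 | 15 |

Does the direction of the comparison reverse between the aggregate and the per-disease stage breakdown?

Stage II: Drug A 44/76 = 57.9%, Regimen Y 33/51 = 64.7% → Regimen Y
Stage IV: Drug A 8/29 = 27.6%, Regimen Y 121/317 = 38.2% → Regimen Y
Stage III: Drug A 29/59 = 49.2%, Regimen Y 45/74 = 60.8% → Regimen Y
Stage I: Drug A 99/156 = 63.5%, Regimen Y 11/15 = 73.3% → Regimen Y
Overall: Drug A 180/320 = 56.2%, Regimen Y 210/457 = 46.0% → Drug A
Regimen Y wins each disease group but Drug A wins overall — the comparison reverses. Regimen Y's patients skew toward stage IV, which has a lower base rate.

Yes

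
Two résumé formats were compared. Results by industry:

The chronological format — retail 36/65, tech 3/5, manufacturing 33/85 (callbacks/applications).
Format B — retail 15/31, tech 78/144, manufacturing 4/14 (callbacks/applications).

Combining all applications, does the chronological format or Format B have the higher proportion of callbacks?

Retail: the chronological format 36/65 = 55.4%, Format B 15/31 = 48.4% → the chronological format
Tech: the chronological format 3/5 = 60.0%, Format B 78/144 = 54.2% → the chronological format
Manufacturing: the chronological format 33/85 = 38.8%, Format B 4/14 = 28.6% → the chronological format
Overall: the chronological format 72/155 = 46.5%, Format B 97/189 = 51.3% → Format B
(The chronological format wins every industry group but Format B wins overall — the chronological format's applications skew toward the low-rate manufacturing group.)

Format B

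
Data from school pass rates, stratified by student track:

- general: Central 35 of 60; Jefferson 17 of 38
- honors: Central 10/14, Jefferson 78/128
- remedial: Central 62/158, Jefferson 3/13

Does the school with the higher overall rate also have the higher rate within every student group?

No

General: Central 35/60 = 58.3%, Jefferson 17/38 = 44.7% → Central
Honors: Central 10/14 = 71.4%, Jefferson 78/128 = 60.9% → Central
Remedial: Central 62/158 = 39.2%, Jefferson 3/13 = 23.1% → Central
Overall: Central 107/232 = 46.1%, Jefferson 98/179 = 54.7% → Jefferson
Central wins each student group but Jefferson wins overall — the comparison reverses. Central's students skew toward remedial, which has a lower base rate.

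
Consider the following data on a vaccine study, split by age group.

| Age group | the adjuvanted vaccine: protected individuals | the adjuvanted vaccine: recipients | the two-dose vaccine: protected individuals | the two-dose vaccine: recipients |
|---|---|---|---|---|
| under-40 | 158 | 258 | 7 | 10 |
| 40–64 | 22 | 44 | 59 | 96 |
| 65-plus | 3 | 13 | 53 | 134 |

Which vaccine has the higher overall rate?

the adjuvanted vaccine

Under-40: the adjuvanted vaccine 158/258 = 61.2%, the two-dose vaccine 7/10 = 70.0% → the two-dose vaccine
40–64: the adjuvanted vaccine 22/44 = 50.0%, the two-dose vaccine 59/96 = 61.5% → the two-dose vaccine
65-plus: the adjuvanted vaccine 3/13 = 23.1%, the two-dose vaccine 53/134 = 39.6% → the two-dose vaccine
Overall: the adjuvanted vaccine 183/315 = 58.1%, the two-dose vaccine 119/240 = 49.6% → the adjuvanted vaccine
(The two-dose vaccine wins every age group but the adjuvanted vaccine wins overall — the two-dose vaccine's recipients skew toward the low-rate 65-plus group.)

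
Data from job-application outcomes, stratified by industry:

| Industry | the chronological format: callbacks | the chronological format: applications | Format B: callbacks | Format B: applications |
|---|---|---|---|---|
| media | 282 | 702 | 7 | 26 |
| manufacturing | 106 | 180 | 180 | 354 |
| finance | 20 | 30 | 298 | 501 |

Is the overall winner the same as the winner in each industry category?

Media: the chronological format 282/702 = 40.2%, Format B 7/26 = 26.9% → the chronological format
Manufacturing: the chronological format 106/180 = 58.9%, Format B 180/354 = 50.8% → the chronological format
Finance: the chronological format 20/30 = 66.7%, Format B 298/501 = 59.5% → the chronological format
Overall: the chronological format 408/912 = 44.7%, Format B 485/881 = 55.1% → Format B
The chronological format wins each industry group but Format B wins overall — the comparison reverses. The chronological format's applications skew toward media, which has a lower base rate.

No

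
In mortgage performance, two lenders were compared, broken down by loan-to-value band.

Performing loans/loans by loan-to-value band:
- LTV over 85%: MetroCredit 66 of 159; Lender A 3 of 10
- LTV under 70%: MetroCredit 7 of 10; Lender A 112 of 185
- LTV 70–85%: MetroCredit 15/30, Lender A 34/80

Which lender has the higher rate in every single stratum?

MetroCredit

LTV over 85%: MetroCredit 66/159 = 41.5%, Lender A 3/10 = 30.0% → MetroCredit
LTV under 70%: MetroCredit 7/10 = 70.0%, Lender A 112/185 = 60.5% → MetroCredit
LTV 70–85%: MetroCredit 15/30 = 50.0%, Lender A 34/80 = 42.5% → MetroCredit
MetroCredit has the higher rate in all 3 groups.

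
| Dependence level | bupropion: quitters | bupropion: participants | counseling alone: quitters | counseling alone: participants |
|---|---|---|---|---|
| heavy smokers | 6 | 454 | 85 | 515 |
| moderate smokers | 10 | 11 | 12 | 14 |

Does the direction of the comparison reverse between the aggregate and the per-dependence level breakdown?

No

Heavy smokers: bupropion 6/454 = 1.3%, counseling alone 85/515 = 16.5% → counseling alone
Moderate smokers: bupropion 10/11 = 90.9%, counseling alone 12/14 = 85.7% → bupropion
Overall: bupropion 16/465 = 3.4%, counseling alone 97/529 = 18.3% → counseling alone
Neither sweeps: bupropion wins 1 of 2 groups, counseling alone wins 1. Counseling alone wins overall but not every group — no Simpson reversal.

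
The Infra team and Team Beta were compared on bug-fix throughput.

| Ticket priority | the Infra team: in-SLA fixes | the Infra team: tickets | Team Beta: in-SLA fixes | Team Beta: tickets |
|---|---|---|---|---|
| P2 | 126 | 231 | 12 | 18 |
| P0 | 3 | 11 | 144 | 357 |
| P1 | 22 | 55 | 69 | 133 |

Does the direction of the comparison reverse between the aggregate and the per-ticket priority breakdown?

P2: the Infra team 126/231 = 54.5%, Team Beta 12/18 = 66.7% → Team Beta
P0: the Infra team 3/11 = 27.3%, Team Beta 144/357 = 40.3% → Team Beta
P1: the Infra team 22/55 = 40.0%, Team Beta 69/133 = 51.9% → Team Beta
Overall: the Infra team 151/297 = 50.8%, Team Beta 225/508 = 44.3% → the Infra team
Team Beta wins each ticket group but the Infra team wins overall — the comparison reverses. Team Beta's tickets skew toward P0, which has a lower base rate.

Yes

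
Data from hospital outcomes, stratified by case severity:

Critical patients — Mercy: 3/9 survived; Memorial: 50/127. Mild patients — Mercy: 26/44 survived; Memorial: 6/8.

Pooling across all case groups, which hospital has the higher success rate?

Critical: Mercy 3/9 = 33.3%, Memorial 50/127 = 39.4% → Memorial
Mild: Mercy 26/44 = 59.1%, Memorial 6/8 = 75.0% → Memorial
Overall: Mercy 29/53 = 54.7%, Memorial 56/135 = 41.5% → Mercy
(Memorial wins every case group but Mercy wins overall — Memorial's patients skew toward the low-rate critical group.)

Mercy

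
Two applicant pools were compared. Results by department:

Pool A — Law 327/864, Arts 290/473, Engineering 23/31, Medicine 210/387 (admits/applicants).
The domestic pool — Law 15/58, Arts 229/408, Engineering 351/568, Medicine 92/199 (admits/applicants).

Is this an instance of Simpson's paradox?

Law: Pool A 327/864 = 37.8%, the domestic pool 15/58 = 25.9% → Pool A
Arts: Pool A 290/473 = 61.3%, the domestic pool 229/408 = 56.1% → Pool A
Engineering: Pool A 23/31 = 74.2%, the domestic pool 351/568 = 61.8% → Pool A
Medicine: Pool A 210/387 = 54.3%, the domestic pool 92/199 = 46.2% → Pool A
Overall: Pool A 850/1755 = 48.4%, the domestic pool 687/1233 = 55.7% → the domestic pool
Pool A wins each department group but the domestic pool wins overall — the comparison reverses. Pool A's applicants skew toward Law, which has a lower base rate.

Yes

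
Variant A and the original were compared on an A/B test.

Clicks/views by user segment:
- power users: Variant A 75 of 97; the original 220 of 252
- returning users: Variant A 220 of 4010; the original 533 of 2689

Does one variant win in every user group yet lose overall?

No

Power users: Variant A 75/97 = 77.3%, the original 220/252 = 87.3% → the original
Returning users: Variant A 220/4010 = 5.5%, the original 533/2689 = 19.8% → the original
Overall: Variant A 295/4107 = 7.2%, the original 753/2941 = 25.6% → the original
The original wins overall and in every user group — no reversal.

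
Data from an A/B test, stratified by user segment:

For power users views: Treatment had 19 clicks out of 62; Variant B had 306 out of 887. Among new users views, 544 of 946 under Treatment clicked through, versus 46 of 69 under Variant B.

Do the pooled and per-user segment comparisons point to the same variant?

Power users: Treatment 19/62 = 30.6%, Variant B 306/887 = 34.5% → Variant B
New users: Treatment 544/946 = 57.5%, Variant B 46/69 = 66.7% → Variant B
Overall: Treatment 563/1008 = 55.9%, Variant B 352/956 = 36.8% → Treatment
Variant B wins each user group but Treatment wins overall — the comparison reverses. Variant B's views skew toward power users, which has a lower base rate.

No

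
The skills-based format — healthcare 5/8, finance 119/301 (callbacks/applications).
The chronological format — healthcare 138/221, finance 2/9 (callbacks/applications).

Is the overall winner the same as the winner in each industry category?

No

Healthcare: the skills-based format 5/8 = 62.5%, the chronological format 138/221 = 62.4% → the skills-based format
Finance: the skills-based format 119/301 = 39.5%, the chronological format 2/9 = 22.2% → the skills-based format
Overall: the skills-based format 124/309 = 40.1%, the chronological format 140/230 = 60.9% → the chronological format
The skills-based format wins each industry group but the chronological format wins overall — the comparison reverses. The skills-based format's applications skew toward finance, which has a lower base rate.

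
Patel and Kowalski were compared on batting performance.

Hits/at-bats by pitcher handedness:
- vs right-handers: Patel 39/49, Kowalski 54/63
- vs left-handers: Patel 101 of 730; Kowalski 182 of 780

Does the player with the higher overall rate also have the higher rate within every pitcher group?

Vs right-handers: Patel 39/49 = 79.6%, Kowalski 54/63 = 85.7% → Kowalski
Vs left-handers: Patel 101/730 = 13.8%, Kowalski 182/780 = 23.3% → Kowalski
Overall: Patel 140/779 = 18.0%, Kowalski 236/843 = 28.0% → Kowalski
Kowalski wins overall and in every pitcher group — no reversal.

Yes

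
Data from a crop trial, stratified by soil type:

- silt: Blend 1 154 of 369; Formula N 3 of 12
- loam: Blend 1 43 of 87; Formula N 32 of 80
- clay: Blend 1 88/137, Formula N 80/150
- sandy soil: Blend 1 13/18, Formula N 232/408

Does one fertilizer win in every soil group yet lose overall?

Silt: Blend 1 154/369 = 41.7%, Formula N 3/12 = 25.0% → Blend 1
Loam: Blend 1 43/87 = 49.4%, Formula N 32/80 = 40.0% → Blend 1
Clay: Blend 1 88/137 = 64.2%, Formula N 80/150 = 53.3% → Blend 1
Sandy soil: Blend 1 13/18 = 72.2%, Formula N 232/408 = 56.9% → Blend 1
Overall: Blend 1 298/611 = 48.8%, Formula N 347/650 = 53.4% → Formula N
Blend 1 wins each soil group but Formula N wins overall — the comparison reverses. Blend 1's plots skew toward silt, which has a lower base rate.

Yes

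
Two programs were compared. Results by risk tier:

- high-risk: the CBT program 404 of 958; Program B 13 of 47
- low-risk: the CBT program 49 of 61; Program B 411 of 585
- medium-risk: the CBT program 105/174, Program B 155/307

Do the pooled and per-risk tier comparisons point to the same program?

No

High-risk: the CBT program 404/958 = 42.2%, Program B 13/47 = 27.7% → the CBT program
Low-risk: the CBT program 49/61 = 80.3%, Program B 411/585 = 70.3% → the CBT program
Medium-risk: the CBT program 105/174 = 60.3%, Program B 155/307 = 50.5% → the CBT program
Overall: the CBT program 558/1193 = 46.8%, Program B 579/939 = 61.7% → Program B
The CBT program wins each risk group but Program B wins overall — the comparison reverses. The CBT program's participants skew toward high-risk, which has a lower base rate.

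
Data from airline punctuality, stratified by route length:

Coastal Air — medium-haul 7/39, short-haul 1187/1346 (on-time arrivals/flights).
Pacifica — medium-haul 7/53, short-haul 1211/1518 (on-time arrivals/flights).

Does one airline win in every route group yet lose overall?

Medium-haul: Coastal Air 7/39 = 17.9%, Pacifica 7/53 = 13.2% → Coastal Air
Short-haul: Coastal Air 1187/1346 = 88.2%, Pacifica 1211/1518 = 79.8% → Coastal Air
Overall: Coastal Air 1194/1385 = 86.2%, Pacifica 1218/1571 = 77.5% → Coastal Air
Coastal Air wins overall and in every route group — no reversal.

No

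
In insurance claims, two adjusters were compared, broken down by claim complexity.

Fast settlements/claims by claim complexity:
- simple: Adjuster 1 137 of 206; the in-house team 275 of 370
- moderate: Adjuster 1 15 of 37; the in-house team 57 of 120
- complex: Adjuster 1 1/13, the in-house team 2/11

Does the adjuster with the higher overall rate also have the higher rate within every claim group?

Yes

Simple: Adjuster 1 137/206 = 66.5%, the in-house team 275/370 = 74.3% → the in-house team
Moderate: Adjuster 1 15/37 = 40.5%, the in-house team 57/120 = 47.5% → the in-house team
Complex: Adjuster 1 1/13 = 7.7%, the in-house team 2/11 = 18.2% → the in-house team
Overall: Adjuster 1 153/256 = 59.8%, the in-house team 334/501 = 66.7% → the in-house team
The in-house team wins overall and in every claim group — no reversal.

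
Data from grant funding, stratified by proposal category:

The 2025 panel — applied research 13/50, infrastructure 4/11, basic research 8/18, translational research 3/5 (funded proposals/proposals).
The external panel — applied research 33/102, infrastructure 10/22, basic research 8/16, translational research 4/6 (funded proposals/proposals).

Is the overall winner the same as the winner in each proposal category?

Yes

Applied research: the 2025 panel 13/50 = 26.0%, the external panel 33/102 = 32.4% → the external panel
Infrastructure: the 2025 panel 4/11 = 36.4%, the external panel 10/22 = 45.5% → the external panel
Basic research: the 2025 panel 8/18 = 44.4%, the external panel 8/16 = 50.0% → the external panel
Translational research: the 2025 panel 3/5 = 60.0%, the external panel 4/6 = 66.7% → the external panel
Overall: the 2025 panel 28/84 = 33.3%, the external panel 55/146 = 37.7% → the external panel
The external panel wins overall and in every proposal group — no reversal.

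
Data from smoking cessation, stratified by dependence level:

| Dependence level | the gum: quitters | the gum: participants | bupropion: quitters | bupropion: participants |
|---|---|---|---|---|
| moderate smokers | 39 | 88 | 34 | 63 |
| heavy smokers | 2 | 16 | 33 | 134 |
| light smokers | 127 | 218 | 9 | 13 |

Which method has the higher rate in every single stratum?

bupropion

Moderate smokers: the gum 39/88 = 44.3%, bupropion 34/63 = 54.0% → bupropion
Heavy smokers: the gum 2/16 = 12.5%, bupropion 33/134 = 24.6% → bupropion
Light smokers: the gum 127/218 = 58.3%, bupropion 9/13 = 69.2% → bupropion
Bupropion has the higher rate in all 3 groups.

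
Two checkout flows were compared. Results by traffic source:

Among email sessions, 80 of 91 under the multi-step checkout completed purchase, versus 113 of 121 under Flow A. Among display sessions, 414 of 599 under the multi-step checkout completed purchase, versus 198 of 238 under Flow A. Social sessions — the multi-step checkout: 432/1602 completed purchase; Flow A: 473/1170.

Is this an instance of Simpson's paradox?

Email: the multi-step checkout 80/91 = 87.9%, Flow A 113/121 = 93.4% → Flow A
Display: the multi-step checkout 414/599 = 69.1%, Flow A 198/238 = 83.2% → Flow A
Social: the multi-step checkout 432/1602 = 27.0%, Flow A 473/1170 = 40.4% → Flow A
Overall: the multi-step checkout 926/2292 = 40.4%, Flow A 784/1529 = 51.3% → Flow A
Flow A wins overall and in every traffic group — no reversal.

No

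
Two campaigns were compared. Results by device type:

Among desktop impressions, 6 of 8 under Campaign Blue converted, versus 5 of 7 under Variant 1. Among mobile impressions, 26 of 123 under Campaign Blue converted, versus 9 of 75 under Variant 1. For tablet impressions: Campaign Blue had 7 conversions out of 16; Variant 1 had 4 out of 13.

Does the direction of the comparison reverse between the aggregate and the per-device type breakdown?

No

Desktop: Campaign Blue 6/8 = 75.0%, Variant 1 5/7 = 71.4% → Campaign Blue
Mobile: Campaign Blue 26/123 = 21.1%, Variant 1 9/75 = 12.0% → Campaign Blue
Tablet: Campaign Blue 7/16 = 43.8%, Variant 1 4/13 = 30.8% → Campaign Blue
Overall: Campaign Blue 39/147 = 26.5%, Variant 1 18/95 = 18.9% → Campaign Blue
Campaign Blue wins overall and in every device group — no reversal.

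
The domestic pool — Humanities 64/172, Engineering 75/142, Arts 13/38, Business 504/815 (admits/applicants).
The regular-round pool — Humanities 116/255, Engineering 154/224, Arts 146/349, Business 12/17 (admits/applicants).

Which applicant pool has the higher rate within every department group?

Humanities: the domestic pool 64/172 = 37.2%, the regular-round pool 116/255 = 45.5% → the regular-round pool
Engineering: the domestic pool 75/142 = 52.8%, the regular-round pool 154/224 = 68.8% → the regular-round pool
Arts: the domestic pool 13/38 = 34.2%, the regular-round pool 146/349 = 41.8% → the regular-round pool
Business: the domestic pool 504/815 = 61.8%, the regular-round pool 12/17 = 70.6% → the regular-round pool
The regular-round pool has the higher rate in all 4 groups.

the regular-round pool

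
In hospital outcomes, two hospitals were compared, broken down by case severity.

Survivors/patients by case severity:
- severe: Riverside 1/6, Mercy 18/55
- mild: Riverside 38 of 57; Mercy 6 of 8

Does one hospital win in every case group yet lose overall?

Severe: Riverside 1/6 = 16.7%, Mercy 18/55 = 32.7% → Mercy
Mild: Riverside 38/57 = 66.7%, Mercy 6/8 = 75.0% → Mercy
Overall: Riverside 39/63 = 61.9%, Mercy 24/63 = 38.1% → Riverside
Mercy wins each case group but Riverside wins overall — the comparison reverses. Mercy's patients skew toward severe, which has a lower base rate.

Yes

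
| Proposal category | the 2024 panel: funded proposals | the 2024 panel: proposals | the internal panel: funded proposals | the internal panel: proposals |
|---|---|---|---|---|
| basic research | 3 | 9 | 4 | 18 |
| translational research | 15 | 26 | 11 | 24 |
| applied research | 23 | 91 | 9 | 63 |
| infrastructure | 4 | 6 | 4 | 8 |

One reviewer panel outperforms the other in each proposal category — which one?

the 2024 panel

Basic research: the 2024 panel 3/9 = 33.3%, the internal panel 4/18 = 22.2% → the 2024 panel
Translational research: the 2024 panel 15/26 = 57.7%, the internal panel 11/24 = 45.8% → the 2024 panel
Applied research: the 2024 panel 23/91 = 25.3%, the internal panel 9/63 = 14.3% → the 2024 panel
Infrastructure: the 2024 panel 4/6 = 66.7%, the internal panel 4/8 = 50.0% → the 2024 panel
The 2024 panel has the higher rate in all 4 groups.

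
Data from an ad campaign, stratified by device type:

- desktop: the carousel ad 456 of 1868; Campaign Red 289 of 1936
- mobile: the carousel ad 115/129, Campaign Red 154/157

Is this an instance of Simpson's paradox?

No

Desktop: the carousel ad 456/1868 = 24.4%, Campaign Red 289/1936 = 14.9% → the carousel ad
Mobile: the carousel ad 115/129 = 89.1%, Campaign Red 154/157 = 98.1% → Campaign Red
Overall: the carousel ad 571/1997 = 28.6%, Campaign Red 443/2093 = 21.2% → the carousel ad
Neither sweeps: the carousel ad wins 1 of 2 groups, Campaign Red wins 1. The carousel ad wins overall but not every group — no Simpson reversal.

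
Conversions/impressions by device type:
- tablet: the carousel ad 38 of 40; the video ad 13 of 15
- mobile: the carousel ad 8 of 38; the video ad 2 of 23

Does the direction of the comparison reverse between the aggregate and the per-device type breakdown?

Tablet: the carousel ad 38/40 = 95.0%, the video ad 13/15 = 86.7% → the carousel ad
Mobile: the carousel ad 8/38 = 21.1%, the video ad 2/23 = 8.7% → the carousel ad
Overall: the carousel ad 46/78 = 59.0%, the video ad 15/38 = 39.5% → the carousel ad
The carousel ad wins overall and in every device group — no reversal.

No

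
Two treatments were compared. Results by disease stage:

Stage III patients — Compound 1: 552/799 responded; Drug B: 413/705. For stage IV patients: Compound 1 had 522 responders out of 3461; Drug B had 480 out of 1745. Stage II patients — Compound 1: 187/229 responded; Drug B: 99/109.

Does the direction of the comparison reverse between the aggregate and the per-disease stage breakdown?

No

Stage III: Compound 1 552/799 = 69.1%, Drug B 413/705 = 58.6% → Compound 1
Stage IV: Compound 1 522/3461 = 15.1%, Drug B 480/1745 = 27.5% → Drug B
Stage II: Compound 1 187/229 = 81.7%, Drug B 99/109 = 90.8% → Drug B
Overall: Compound 1 1261/4489 = 28.1%, Drug B 992/2559 = 38.8% → Drug B
Neither sweeps: Compound 1 wins 1 of 3 groups, Drug B wins 2. Drug B wins overall but not every group — no Simpson reversal.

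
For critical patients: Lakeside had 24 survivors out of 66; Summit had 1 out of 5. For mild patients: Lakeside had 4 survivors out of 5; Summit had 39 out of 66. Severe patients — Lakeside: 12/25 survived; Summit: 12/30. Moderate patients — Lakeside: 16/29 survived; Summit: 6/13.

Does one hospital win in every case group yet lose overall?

Yes

Critical: Lakeside 24/66 = 36.4%, Summit 1/5 = 20.0% → Lakeside
Mild: Lakeside 4/5 = 80.0%, Summit 39/66 = 59.1% → Lakeside
Severe: Lakeside 12/25 = 48.0%, Summit 12/30 = 40.0% → Lakeside
Moderate: Lakeside 16/29 = 55.2%, Summit 6/13 = 46.2% → Lakeside
Overall: Lakeside 56/125 = 44.8%, Summit 58/114 = 50.9% → Summit
Lakeside wins each case group but Summit wins overall — the comparison reverses. Lakeside's patients skew toward critical, which has a lower base rate.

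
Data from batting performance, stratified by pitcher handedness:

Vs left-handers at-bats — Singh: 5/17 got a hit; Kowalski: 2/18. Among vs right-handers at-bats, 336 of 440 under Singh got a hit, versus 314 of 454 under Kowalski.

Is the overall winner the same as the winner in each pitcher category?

Vs left-handers: Singh 5/17 = 29.4%, Kowalski 2/18 = 11.1% → Singh
Vs right-handers: Singh 336/440 = 76.4%, Kowalski 314/454 = 69.2% → Singh
Overall: Singh 341/457 = 74.6%, Kowalski 316/472 = 66.9% → Singh
Singh wins overall and in every pitcher group — no reversal.

Yes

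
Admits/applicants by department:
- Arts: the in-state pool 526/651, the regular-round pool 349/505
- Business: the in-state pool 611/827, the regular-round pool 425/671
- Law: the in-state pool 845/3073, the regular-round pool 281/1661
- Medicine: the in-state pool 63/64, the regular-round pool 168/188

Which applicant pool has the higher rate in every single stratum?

Arts: the in-state pool 526/651 = 80.8%, the regular-round pool 349/505 = 69.1% → the in-state pool
Business: the in-state pool 611/827 = 73.9%, the regular-round pool 425/671 = 63.3% → the in-state pool
Law: the in-state pool 845/3073 = 27.5%, the regular-round pool 281/1661 = 16.9% → the in-state pool
Medicine: the in-state pool 63/64 = 98.4%, the regular-round pool 168/188 = 89.4% → the in-state pool
The in-state pool has the higher rate in all 4 groups.

the in-state pool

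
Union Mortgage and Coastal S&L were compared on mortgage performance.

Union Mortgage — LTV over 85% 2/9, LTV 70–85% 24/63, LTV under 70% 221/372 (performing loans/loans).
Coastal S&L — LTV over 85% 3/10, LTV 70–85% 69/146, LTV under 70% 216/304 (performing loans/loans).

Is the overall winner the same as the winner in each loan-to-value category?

Yes

LTV over 85%: Union Mortgage 2/9 = 22.2%, Coastal S&L 3/10 = 30.0% → Coastal S&L
LTV 70–85%: Union Mortgage 24/63 = 38.1%, Coastal S&L 69/146 = 47.3% → Coastal S&L
LTV under 70%: Union Mortgage 221/372 = 59.4%, Coastal S&L 216/304 = 71.1% → Coastal S&L
Overall: Union Mortgage 247/444 = 55.6%, Coastal S&L 288/460 = 62.6% → Coastal S&L
Coastal S&L wins overall and in every loan-to-value group — no reversal.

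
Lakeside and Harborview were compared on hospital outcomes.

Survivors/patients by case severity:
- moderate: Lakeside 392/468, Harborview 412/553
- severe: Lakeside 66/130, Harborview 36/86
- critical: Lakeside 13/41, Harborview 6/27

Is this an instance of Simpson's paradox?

No

Moderate: Lakeside 392/468 = 83.8%, Harborview 412/553 = 74.5% → Lakeside
Severe: Lakeside 66/130 = 50.8%, Harborview 36/86 = 41.9% → Lakeside
Critical: Lakeside 13/41 = 31.7%, Harborview 6/27 = 22.2% → Lakeside
Overall: Lakeside 471/639 = 73.7%, Harborview 454/666 = 68.2% → Lakeside
Lakeside wins overall and in every case group — no reversal.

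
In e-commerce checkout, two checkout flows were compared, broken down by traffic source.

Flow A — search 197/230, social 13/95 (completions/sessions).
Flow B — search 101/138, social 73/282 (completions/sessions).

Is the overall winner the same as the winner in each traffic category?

No

Search: Flow A 197/230 = 85.7%, Flow B 101/138 = 73.2% → Flow A
Social: Flow A 13/95 = 13.7%, Flow B 73/282 = 25.9% → Flow B
Overall: Flow A 210/325 = 64.6%, Flow B 174/420 = 41.4% → Flow A
Neither sweeps: Flow A wins 1 of 2 groups, Flow B wins 1. Flow A wins overall but not every group — no Simpson reversal.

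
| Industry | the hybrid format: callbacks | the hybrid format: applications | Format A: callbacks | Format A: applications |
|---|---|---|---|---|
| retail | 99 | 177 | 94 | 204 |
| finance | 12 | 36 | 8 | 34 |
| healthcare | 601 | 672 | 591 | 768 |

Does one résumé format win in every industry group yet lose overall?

No

Retail: the hybrid format 99/177 = 55.9%, Format A 94/204 = 46.1% → the hybrid format
Finance: the hybrid format 12/36 = 33.3%, Format A 8/34 = 23.5% → the hybrid format
Healthcare: the hybrid format 601/672 = 89.4%, Format A 591/768 = 77.0% → the hybrid format
Overall: the hybrid format 712/885 = 80.5%, Format A 693/1006 = 68.9% → the hybrid format
The hybrid format wins overall and in every industry group — no reversal.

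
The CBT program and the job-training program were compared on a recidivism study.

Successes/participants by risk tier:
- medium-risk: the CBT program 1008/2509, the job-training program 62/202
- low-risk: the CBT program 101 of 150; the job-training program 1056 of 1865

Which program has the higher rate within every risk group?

the CBT program

Medium-risk: the CBT program 1008/2509 = 40.2%, the job-training program 62/202 = 30.7% → the CBT program
Low-risk: the CBT program 101/150 = 67.3%, the job-training program 1056/1865 = 56.6% → the CBT program
The CBT program has the higher rate in both groups.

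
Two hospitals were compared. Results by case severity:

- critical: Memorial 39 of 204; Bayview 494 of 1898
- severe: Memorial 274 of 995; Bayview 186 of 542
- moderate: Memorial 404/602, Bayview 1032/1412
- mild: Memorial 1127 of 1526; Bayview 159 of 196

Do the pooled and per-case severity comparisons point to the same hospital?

No

Critical: Memorial 39/204 = 19.1%, Bayview 494/1898 = 26.0% → Bayview
Severe: Memorial 274/995 = 27.5%, Bayview 186/542 = 34.3% → Bayview
Moderate: Memorial 404/602 = 67.1%, Bayview 1032/1412 = 73.1% → Bayview
Mild: Memorial 1127/1526 = 73.9%, Bayview 159/196 = 81.1% → Bayview
Overall: Memorial 1844/3327 = 55.4%, Bayview 1871/4048 = 46.2% → Memorial
Bayview wins each case group but Memorial wins overall — the comparison reverses. Bayview's patients skew toward critical, which has a lower base rate.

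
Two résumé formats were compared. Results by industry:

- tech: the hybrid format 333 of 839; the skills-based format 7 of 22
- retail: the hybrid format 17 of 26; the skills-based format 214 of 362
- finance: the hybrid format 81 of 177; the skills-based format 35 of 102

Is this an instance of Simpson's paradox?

Yes

Tech: the hybrid format 333/839 = 39.7%, the skills-based format 7/22 = 31.8% → the hybrid format
Retail: the hybrid format 17/26 = 65.4%, the skills-based format 214/362 = 59.1% → the hybrid format
Finance: the hybrid format 81/177 = 45.8%, the skills-based format 35/102 = 34.3% → the hybrid format
Overall: the hybrid format 431/1042 = 41.4%, the skills-based format 256/486 = 52.7% → the skills-based format
The hybrid format wins each industry group but the skills-based format wins overall — the comparison reverses. The hybrid format's applications skew toward tech, which has a lower base rate.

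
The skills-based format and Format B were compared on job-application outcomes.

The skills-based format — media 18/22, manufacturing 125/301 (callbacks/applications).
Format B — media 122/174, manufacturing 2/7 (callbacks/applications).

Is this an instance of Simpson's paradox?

Media: the skills-based format 18/22 = 81.8%, Format B 122/174 = 70.1% → the skills-based format
Manufacturing: the skills-based format 125/301 = 41.5%, Format B 2/7 = 28.6% → the skills-based format
Overall: the skills-based format 143/323 = 44.3%, Format B 124/181 = 68.5% → Format B
The skills-based format wins each industry group but Format B wins overall — the comparison reverses. The skills-based format's applications skew toward manufacturing, which has a lower base rate.

Yes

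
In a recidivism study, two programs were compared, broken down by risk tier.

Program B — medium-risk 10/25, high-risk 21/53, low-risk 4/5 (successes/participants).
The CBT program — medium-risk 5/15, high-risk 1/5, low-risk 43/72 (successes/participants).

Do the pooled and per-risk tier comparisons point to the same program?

No

Medium-risk: Program B 10/25 = 40.0%, the CBT program 5/15 = 33.3% → Program B
High-risk: Program B 21/53 = 39.6%, the CBT program 1/5 = 20.0% → Program B
Low-risk: Program B 4/5 = 80.0%, the CBT program 43/72 = 59.7% → Program B
Overall: Program B 35/83 = 42.2%, the CBT program 49/92 = 53.3% → the CBT program
Program B wins each risk group but the CBT program wins overall — the comparison reverses. Program B's participants skew toward high-risk, which has a lower base rate.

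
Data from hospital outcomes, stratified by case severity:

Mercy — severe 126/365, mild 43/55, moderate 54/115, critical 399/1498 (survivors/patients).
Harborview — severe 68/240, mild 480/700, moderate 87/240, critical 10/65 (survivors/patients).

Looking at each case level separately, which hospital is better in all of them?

Severe: Mercy 126/365 = 34.5%, Harborview 68/240 = 28.3% → Mercy
Mild: Mercy 43/55 = 78.2%, Harborview 480/700 = 68.6% → Mercy
Moderate: Mercy 54/115 = 47.0%, Harborview 87/240 = 36.2% → Mercy
Critical: Mercy 399/1498 = 26.6%, Harborview 10/65 = 15.4% → Mercy
Mercy has the higher rate in all 4 groups.

Mercy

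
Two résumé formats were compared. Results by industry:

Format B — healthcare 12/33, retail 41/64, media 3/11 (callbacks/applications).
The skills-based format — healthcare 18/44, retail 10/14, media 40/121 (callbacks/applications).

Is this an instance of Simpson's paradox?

Healthcare: Format B 12/33 = 36.4%, the skills-based format 18/44 = 40.9% → the skills-based format
Retail: Format B 41/64 = 64.1%, the skills-based format 10/14 = 71.4% → the skills-based format
Media: Format B 3/11 = 27.3%, the skills-based format 40/121 = 33.1% → the skills-based format
Overall: Format B 56/108 = 51.9%, the skills-based format 68/179 = 38.0% → Format B
The skills-based format wins each industry group but Format B wins overall — the comparison reverses. The skills-based format's applications skew toward media, which has a lower base rate.

Yes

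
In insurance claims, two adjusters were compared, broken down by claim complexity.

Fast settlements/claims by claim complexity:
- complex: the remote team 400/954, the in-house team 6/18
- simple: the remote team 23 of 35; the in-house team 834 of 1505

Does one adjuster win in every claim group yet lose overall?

Complex: the remote team 400/954 = 41.9%, the in-house team 6/18 = 33.3% → the remote team
Simple: the remote team 23/35 = 65.7%, the in-house team 834/1505 = 55.4% → the remote team
Overall: the remote team 423/989 = 42.8%, the in-house team 840/1523 = 55.2% → the in-house team
The remote team wins each claim group but the in-house team wins overall — the comparison reverses. The remote team's claims skew toward complex, which has a lower base rate.

Yes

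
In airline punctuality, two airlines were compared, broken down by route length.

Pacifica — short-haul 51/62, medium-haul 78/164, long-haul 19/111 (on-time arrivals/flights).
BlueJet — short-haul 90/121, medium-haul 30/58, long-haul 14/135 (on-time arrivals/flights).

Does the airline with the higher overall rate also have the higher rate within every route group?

Short-haul: Pacifica 51/62 = 82.3%, BlueJet 90/121 = 74.4% → Pacifica
Medium-haul: Pacifica 78/164 = 47.6%, BlueJet 30/58 = 51.7% → BlueJet
Long-haul: Pacifica 19/111 = 17.1%, BlueJet 14/135 = 10.4% → Pacifica
Overall: Pacifica 148/337 = 43.9%, BlueJet 134/314 = 42.7% → Pacifica
Neither sweeps: Pacifica wins 2 of 3 groups, BlueJet wins 1. Pacifica wins overall but not every group — no Simpson reversal.

No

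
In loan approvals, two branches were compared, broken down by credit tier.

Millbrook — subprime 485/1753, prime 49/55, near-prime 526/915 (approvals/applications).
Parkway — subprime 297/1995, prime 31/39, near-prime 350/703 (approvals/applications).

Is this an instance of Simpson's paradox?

No

Subprime: Millbrook 485/1753 = 27.7%, Parkway 297/1995 = 14.9% → Millbrook
Prime: Millbrook 49/55 = 89.1%, Parkway 31/39 = 79.5% → Millbrook
Near-prime: Millbrook 526/915 = 57.5%, Parkway 350/703 = 49.8% → Millbrook
Overall: Millbrook 1060/2723 = 38.9%, Parkway 678/2737 = 24.8% → Millbrook
Millbrook wins overall and in every credit group — no reversal.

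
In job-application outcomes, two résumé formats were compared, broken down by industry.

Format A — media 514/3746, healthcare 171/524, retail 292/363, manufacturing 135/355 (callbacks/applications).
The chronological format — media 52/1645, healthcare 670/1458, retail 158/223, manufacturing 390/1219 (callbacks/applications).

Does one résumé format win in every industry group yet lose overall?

No

Media: Format A 514/3746 = 13.7%, the chronological format 52/1645 = 3.2% → Format A
Healthcare: Format A 171/524 = 32.6%, the chronological format 670/1458 = 46.0% → the chronological format
Retail: Format A 292/363 = 80.4%, the chronological format 158/223 = 70.9% → Format A
Manufacturing: Format A 135/355 = 38.0%, the chronological format 390/1219 = 32.0% → Format A
Overall: Format A 1112/4988 = 22.3%, the chronological format 1270/4545 = 27.9% → the chronological format
Neither sweeps: Format A wins 3 of 4 groups, the chronological format wins 1. The chronological format wins overall but not every group — no Simpson reversal.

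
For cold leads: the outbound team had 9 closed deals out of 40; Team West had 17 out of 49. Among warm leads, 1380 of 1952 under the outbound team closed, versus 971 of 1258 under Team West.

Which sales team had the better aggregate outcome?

Team West

Cold: the outbound team 9/40 = 22.5%, Team West 17/49 = 34.7% → Team West
Warm: the outbound team 1380/1952 = 70.7%, Team West 971/1258 = 77.2% → Team West
Overall: the outbound team 1389/1992 = 69.7%, Team West 988/1307 = 75.6% → Team West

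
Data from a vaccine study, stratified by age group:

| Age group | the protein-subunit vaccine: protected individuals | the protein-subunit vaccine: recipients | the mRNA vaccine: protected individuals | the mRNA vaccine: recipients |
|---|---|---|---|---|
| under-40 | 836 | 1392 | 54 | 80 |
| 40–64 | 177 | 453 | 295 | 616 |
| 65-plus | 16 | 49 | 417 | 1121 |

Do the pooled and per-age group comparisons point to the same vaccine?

No

Under-40: the protein-subunit vaccine 836/1392 = 60.1%, the mRNA vaccine 54/80 = 67.5% → the mRNA vaccine
40–64: the protein-subunit vaccine 177/453 = 39.1%, the mRNA vaccine 295/616 = 47.9% → the mRNA vaccine
65-plus: the protein-subunit vaccine 16/49 = 32.7%, the mRNA vaccine 417/1121 = 37.2% → the mRNA vaccine
Overall: the protein-subunit vaccine 1029/1894 = 54.3%, the mRNA vaccine 766/1817 = 42.2% → the protein-subunit vaccine
The mRNA vaccine wins each age group but the protein-subunit vaccine wins overall — the comparison reverses. The mRNA vaccine's recipients skew toward 65-plus, which has a lower base rate.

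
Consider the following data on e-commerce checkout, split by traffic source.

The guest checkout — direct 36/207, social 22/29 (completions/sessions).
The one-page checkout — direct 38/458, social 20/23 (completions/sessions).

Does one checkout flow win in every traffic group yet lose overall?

Direct: the guest checkout 36/207 = 17.4%, the one-page checkout 38/458 = 8.3% → the guest checkout
Social: the guest checkout 22/29 = 75.9%, the one-page checkout 20/23 = 87.0% → the one-page checkout
Overall: the guest checkout 58/236 = 24.6%, the one-page checkout 58/481 = 12.1% → the guest checkout
Neither sweeps: the guest checkout wins 1 of 2 groups, the one-page checkout wins 1. The guest checkout wins overall but not every group — no Simpson reversal.

No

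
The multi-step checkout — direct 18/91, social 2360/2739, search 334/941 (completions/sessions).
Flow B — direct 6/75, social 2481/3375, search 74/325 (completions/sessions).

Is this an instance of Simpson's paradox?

No

Direct: the multi-step checkout 18/91 = 19.8%, Flow B 6/75 = 8.0% → the multi-step checkout
Social: the multi-step checkout 2360/2739 = 86.2%, Flow B 2481/3375 = 73.5% → the multi-step checkout
Search: the multi-step checkout 334/941 = 35.5%, Flow B 74/325 = 22.8% → the multi-step checkout
Overall: the multi-step checkout 2712/3771 = 71.9%, Flow B 2561/3775 = 67.8% → the multi-step checkout
The multi-step checkout wins overall and in every traffic group — no reversal.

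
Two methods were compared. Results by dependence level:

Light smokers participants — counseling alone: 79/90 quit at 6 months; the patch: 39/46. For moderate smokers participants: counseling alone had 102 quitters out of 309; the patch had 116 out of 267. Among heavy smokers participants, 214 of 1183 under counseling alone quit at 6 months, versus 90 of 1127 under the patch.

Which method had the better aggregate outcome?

Light smokers: counseling alone 79/90 = 87.8%, the patch 39/46 = 84.8% → counseling alone
Moderate smokers: counseling alone 102/309 = 33.0%, the patch 116/267 = 43.4% → the patch
Heavy smokers: counseling alone 214/1183 = 18.1%, the patch 90/1127 = 8.0% → counseling alone
Overall: counseling alone 395/1582 = 25.0%, the patch 245/1440 = 17.0% → counseling alone
(Neither sweeps every dependence group, but counseling alone has the higher pooled rate.)

counseling alone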